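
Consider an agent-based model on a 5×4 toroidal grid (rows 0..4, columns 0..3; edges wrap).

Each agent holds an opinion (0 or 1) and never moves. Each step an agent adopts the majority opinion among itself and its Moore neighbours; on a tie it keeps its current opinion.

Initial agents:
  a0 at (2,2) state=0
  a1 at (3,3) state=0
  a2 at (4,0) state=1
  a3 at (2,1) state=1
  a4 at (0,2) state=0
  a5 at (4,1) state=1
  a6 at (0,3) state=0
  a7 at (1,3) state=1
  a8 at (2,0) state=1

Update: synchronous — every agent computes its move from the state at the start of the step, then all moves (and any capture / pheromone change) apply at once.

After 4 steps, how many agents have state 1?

t=1: a0@(2,2):0 a1@(3,3):0 a2@(4,0):1 a3@(2,1):1 a4@(0,2):0 a5@(4,1):1 a6@(0,3):0 a7@(1,3):0 a8@(2,0):1
t=2: (unchanged — steady state)

4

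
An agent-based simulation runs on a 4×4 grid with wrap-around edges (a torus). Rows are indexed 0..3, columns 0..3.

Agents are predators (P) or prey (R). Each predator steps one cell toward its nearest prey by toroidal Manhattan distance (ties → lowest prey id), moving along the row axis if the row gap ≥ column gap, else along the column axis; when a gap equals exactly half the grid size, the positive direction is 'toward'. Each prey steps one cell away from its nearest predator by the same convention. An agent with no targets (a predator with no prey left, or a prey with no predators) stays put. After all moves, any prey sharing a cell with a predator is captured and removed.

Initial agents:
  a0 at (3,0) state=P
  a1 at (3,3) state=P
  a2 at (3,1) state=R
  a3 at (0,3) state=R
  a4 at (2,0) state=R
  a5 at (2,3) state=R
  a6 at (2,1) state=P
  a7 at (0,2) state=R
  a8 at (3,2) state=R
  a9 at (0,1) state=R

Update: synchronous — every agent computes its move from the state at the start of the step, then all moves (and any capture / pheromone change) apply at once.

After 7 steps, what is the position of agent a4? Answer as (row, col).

t=1: a0@(3,1):P a1@(0,3):P a2@(3,2):R a3@(1,3):R a4@(1,0):R a5@(1,3):R a6@(3,1):P a7@(1,2):R a9@(1,1):R
t=2: a0@(3,2):P a1@(1,3):P a2@(3,3):R a3@(2,3):R a4@(2,0):R a5@(2,3):R a6@(3,2):P a7@(2,2):R a9@(0,1):R
t=3: a0@(3,3):P a1@(2,3):P a2@(3,0):R a4@(3,0):R a6@(3,3):P a7@(1,2):R a9@(1,1):R
t=4: a0@(3,0):P a1@(3,3):P a2@(3,1):R a4@(3,1):R a6@(3,0):P a7@(0,2):R a9@(1,0):R
t=5: a0@(3,1):P a1@(3,0):P a2@(3,2):R a4@(3,2):R a6@(3,1):P a7@(1,2):R a9@(0,0):R
t=6: a0@(3,2):P a1@(0,0):P a2@(3,3):R a4@(3,3):R a6@(3,2):P a7@(0,2):R a9@(1,0):R
t=7: a0@(3,3):P a1@(1,0):P a2@(3,0):R a4@(3,0):R a6@(3,3):P a7@(1,2):R a9@(2,0):R

(3, 0)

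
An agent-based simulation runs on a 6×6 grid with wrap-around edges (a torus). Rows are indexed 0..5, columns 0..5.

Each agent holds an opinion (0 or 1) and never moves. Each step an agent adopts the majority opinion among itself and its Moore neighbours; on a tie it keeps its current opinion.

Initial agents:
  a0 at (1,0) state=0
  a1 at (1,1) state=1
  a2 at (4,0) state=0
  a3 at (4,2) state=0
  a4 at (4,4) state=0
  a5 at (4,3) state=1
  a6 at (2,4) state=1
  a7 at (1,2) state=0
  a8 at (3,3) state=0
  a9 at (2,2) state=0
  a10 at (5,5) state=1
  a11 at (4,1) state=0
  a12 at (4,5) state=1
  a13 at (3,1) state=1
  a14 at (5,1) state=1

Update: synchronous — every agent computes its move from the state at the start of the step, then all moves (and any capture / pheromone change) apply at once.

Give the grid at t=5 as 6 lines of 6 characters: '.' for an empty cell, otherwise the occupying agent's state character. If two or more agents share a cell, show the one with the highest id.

......
000...
..0.1.
.0.0..
100011
.0...1

t=1: a0@(1,0):0 a1@(1,1):0 a2@(4,0):1 a3@(4,2):0 a4@(4,4):1 a5@(4,3):0 a6@(2,4):1 a7@(1,2):0 a8@(3,3):0 a9@(2,2):0 a10@(5,5):1 a11@(4,1):0 a12@(4,5):1 a13@(3,1):0 a14@(5,1):0
t=2: (unchanged — steady state)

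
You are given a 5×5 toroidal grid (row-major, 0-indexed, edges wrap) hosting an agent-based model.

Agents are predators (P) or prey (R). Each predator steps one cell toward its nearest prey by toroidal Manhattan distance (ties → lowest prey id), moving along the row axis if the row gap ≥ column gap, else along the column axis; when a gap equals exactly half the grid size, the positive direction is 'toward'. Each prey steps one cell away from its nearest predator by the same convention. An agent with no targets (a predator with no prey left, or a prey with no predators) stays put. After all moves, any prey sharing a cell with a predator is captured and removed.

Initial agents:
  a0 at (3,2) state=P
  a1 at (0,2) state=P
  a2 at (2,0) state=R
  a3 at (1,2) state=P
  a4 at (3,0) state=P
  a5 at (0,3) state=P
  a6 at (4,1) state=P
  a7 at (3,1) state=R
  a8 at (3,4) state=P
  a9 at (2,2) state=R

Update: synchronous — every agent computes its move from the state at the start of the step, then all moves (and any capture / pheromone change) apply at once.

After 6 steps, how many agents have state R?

1

t=1: a0@(3,1):P a1@(1,2):P a2@(1,0):R a3@(2,2):P a4@(2,0):P a5@(1,3):P a6@(3,1):P a7@(3,0):R a8@(2,4):P
t=2: a0@(3,0):P a1@(1,1):P a2@(0,0):R a3@(2,1):P a4@(1,0):P a5@(1,4):P a6@(3,0):P a7@(3,4):R a8@(1,4):P
t=3: a0@(3,4):P a1@(0,1):P a2@(4,0):R a3@(1,1):P a4@(0,0):P a5@(0,4):P a6@(3,4):P a7@(3,3):R a8@(0,4):P
t=4: a0@(3,3):P a1@(4,1):P a2@(3,0):R a3@(0,1):P a4@(4,0):P a5@(4,4):P a6@(3,3):P a7@(3,2):R a8@(4,4):P
t=5: a0@(3,2):P a1@(3,1):P a2@(2,0):R a3@(4,1):P a4@(3,0):P a5@(3,4):P a6@(3,2):P a8@(3,4):P
t=6: a0@(3,1):P a1@(2,1):P a2@(1,0):R a3@(3,1):P a4@(2,0):P a5@(2,4):P a6@(3,1):P a8@(2,4):P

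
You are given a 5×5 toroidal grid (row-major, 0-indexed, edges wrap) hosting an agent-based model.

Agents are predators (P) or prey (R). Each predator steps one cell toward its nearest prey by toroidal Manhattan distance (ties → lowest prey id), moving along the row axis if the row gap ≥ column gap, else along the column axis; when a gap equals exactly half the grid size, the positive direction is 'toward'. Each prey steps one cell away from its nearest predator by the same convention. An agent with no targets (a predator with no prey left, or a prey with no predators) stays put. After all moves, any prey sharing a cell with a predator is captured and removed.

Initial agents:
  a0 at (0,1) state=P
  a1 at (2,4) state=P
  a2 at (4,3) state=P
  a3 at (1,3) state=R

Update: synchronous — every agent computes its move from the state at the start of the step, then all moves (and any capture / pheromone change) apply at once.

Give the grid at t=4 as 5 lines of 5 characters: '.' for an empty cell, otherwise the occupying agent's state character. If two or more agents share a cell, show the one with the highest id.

t=1: a0@(0,2):P a1@(1,4):P a2@(0,3):P
t=2: (unchanged — steady state)

..PP.
....P
.....
.....
.....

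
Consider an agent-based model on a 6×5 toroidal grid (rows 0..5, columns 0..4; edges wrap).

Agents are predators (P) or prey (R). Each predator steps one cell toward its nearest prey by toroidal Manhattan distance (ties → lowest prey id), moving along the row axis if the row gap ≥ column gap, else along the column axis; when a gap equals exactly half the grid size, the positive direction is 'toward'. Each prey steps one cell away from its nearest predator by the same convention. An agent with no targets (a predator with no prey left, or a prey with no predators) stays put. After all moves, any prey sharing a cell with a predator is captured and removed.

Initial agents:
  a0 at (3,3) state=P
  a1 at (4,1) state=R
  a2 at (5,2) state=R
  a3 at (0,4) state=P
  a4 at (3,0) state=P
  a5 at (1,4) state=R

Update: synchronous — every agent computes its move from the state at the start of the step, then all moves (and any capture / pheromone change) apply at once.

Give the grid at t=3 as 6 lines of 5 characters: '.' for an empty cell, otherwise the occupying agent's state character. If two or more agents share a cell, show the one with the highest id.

P.R..
.R...
.....
....P
....R
..P..

t=1: a0@(3,2):P a1@(5,1):R a2@(0,2):R a3@(1,4):P a4@(4,0):P a5@(2,4):R
t=2: a0@(4,2):P a1@(0,1):R a2@(5,2):R a3@(2,4):P a4@(5,0):P a5@(3,4):R
t=3: a0@(5,2):P a1@(1,1):R a2@(0,2):R a3@(3,4):P a4@(0,0):P a5@(4,4):R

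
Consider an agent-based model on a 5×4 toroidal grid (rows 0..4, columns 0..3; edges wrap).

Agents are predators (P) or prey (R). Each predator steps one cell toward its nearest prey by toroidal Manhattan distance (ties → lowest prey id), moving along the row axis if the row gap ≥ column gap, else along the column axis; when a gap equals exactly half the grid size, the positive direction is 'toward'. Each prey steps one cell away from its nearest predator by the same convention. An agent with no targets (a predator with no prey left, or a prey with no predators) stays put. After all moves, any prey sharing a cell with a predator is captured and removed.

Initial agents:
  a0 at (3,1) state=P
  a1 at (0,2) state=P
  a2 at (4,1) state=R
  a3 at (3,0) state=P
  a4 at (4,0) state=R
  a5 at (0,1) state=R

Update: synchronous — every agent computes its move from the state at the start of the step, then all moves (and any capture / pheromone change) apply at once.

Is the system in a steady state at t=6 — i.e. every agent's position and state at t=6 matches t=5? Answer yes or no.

t=1: a0@(4,1):P a1@(0,1):P a3@(4,0):P a4@(0,0):R a5@(0,0):R
t=2: a0@(0,1):P a1@(0,0):P a3@(0,0):P a4@(0,3):R a5@(0,3):R
t=3: a0@(0,2):P a1@(0,3):P a3@(0,3):P
t=4: (unchanged — steady state)

yes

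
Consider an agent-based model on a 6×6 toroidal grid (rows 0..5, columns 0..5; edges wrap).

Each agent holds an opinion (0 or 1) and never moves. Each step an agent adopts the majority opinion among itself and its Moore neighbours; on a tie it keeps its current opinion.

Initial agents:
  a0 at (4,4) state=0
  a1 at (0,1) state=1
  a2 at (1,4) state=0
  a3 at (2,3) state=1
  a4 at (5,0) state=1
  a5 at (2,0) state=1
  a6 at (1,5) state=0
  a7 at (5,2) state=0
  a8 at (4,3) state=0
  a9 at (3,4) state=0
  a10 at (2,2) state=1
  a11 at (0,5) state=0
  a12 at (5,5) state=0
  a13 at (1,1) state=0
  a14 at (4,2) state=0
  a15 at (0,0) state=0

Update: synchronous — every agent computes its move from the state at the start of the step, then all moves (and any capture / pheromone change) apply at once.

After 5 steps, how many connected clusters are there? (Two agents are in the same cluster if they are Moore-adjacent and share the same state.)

t=1: a0@(4,4):0 a1@(0,1):0 a2@(1,4):0 a3@(2,3):1 a4@(5,0):0 a5@(2,0):0 a6@(1,5):0 a7@(5,2):0 a8@(4,3):0 a9@(3,4):0 a10@(2,2):1 a11@(0,5):0 a12@(5,5):0 a13@(1,1):1 a14@(4,2):0 a15@(0,0):0
t=2: a0@(4,4):0 a1@(0,1):0 a2@(1,4):0 a3@(2,3):1 a4@(5,0):0 a5@(2,0):0 a6@(1,5):0 a7@(5,2):0 a8@(4,3):0 a9@(3,4):0 a10@(2,2):1 a11@(0,5):0 a12@(5,5):0 a13@(1,1):0 a14@(4,2):0 a15@(0,0):0
t=3: (unchanged — steady state)

2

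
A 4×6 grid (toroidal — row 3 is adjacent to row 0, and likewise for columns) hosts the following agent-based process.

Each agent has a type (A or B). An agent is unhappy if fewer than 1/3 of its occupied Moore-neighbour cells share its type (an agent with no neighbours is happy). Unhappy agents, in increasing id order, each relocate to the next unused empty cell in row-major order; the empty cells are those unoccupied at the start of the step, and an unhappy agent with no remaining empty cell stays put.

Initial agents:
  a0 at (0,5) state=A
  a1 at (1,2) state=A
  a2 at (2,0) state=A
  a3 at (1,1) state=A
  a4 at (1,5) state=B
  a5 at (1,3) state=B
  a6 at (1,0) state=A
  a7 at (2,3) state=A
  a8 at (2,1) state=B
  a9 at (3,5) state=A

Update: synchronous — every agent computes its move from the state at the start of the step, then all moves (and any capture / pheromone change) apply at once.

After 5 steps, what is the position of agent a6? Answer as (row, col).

(1, 0)

t=1: a0@(0,5):A a1@(1,2):A a2@(2,0):A a3@(1,1):A a4@(0,0):B a5@(0,1):B a6@(1,0):A a7@(2,3):A a8@(0,2):B a9@(3,5):A
t=2: a0@(0,5):A a1@(1,2):A a2@(2,0):A a3@(1,1):A a4@(0,3):B a5@(0,1):B a6@(1,0):A a7@(2,3):A a8@(0,2):B a9@(3,5):A
t=3: a0@(0,5):A a1@(1,2):A a2@(2,0):A a3@(1,1):A a4@(0,3):B a5@(0,0):B a6@(1,0):A a7@(2,3):A a8@(0,2):B a9@(3,5):A
t=4: a0@(0,5):A a1@(1,2):A a2@(2,0):A a3@(1,1):A a4@(0,3):B a5@(0,1):B a6@(1,0):A a7@(2,3):A a8@(0,2):B a9@(3,5):A
t=5: a0@(0,5):A a1@(1,2):A a2@(2,0):A a3@(1,1):A a4@(0,3):B a5@(0,0):B a6@(1,0):A a7@(2,3):A a8@(0,2):B a9@(3,5):A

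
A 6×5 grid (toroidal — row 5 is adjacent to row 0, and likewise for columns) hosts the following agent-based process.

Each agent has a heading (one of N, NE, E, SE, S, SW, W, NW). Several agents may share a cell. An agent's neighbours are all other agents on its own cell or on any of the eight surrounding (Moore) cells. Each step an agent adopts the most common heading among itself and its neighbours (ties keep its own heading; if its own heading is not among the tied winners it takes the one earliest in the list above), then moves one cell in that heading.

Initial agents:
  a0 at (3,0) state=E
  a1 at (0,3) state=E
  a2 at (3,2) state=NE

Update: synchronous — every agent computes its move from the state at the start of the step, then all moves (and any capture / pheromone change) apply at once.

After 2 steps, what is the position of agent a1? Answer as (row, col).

(0, 0)

t=1: a0@(3,1):E a1@(0,4):E a2@(2,3):NE
t=2: a0@(3,2):E a1@(0,0):E a2@(1,4):NE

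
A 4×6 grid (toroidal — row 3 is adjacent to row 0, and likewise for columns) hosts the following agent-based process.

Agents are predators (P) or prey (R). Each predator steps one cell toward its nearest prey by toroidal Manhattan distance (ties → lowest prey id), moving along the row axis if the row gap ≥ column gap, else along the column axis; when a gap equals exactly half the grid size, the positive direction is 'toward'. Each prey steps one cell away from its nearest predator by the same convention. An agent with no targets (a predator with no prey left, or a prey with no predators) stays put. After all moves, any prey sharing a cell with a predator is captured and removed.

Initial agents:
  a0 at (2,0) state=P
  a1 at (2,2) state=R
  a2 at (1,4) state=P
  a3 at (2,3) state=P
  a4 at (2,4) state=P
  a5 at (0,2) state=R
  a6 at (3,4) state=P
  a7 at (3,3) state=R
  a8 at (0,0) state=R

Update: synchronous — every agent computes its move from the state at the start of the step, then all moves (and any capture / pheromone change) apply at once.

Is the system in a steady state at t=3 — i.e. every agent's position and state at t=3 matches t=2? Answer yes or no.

t=1: a0@(2,1):P a2@(1,3):P a3@(2,2):P a4@(2,3):P a5@(0,1):R a6@(3,3):P a7@(0,3):R a8@(3,0):R
t=2: a0@(3,1):P a2@(0,3):P a3@(3,2):P a4@(3,3):P a6@(0,3):P a8@(0,0):R
t=3: a0@(0,1):P a2@(0,4):P a3@(3,1):P a4@(3,4):P a6@(0,4):P a8@(1,0):R

no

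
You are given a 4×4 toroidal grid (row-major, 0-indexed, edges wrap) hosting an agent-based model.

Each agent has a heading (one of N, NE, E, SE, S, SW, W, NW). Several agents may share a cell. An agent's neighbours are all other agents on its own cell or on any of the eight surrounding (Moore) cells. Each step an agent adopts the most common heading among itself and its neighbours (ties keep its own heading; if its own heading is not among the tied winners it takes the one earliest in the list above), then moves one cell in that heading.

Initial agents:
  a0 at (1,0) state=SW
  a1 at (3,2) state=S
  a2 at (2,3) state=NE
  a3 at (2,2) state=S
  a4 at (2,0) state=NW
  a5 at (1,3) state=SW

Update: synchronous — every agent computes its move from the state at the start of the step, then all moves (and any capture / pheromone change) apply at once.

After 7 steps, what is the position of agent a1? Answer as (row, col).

t=1: a0@(2,3):SW a1@(0,2):S a2@(3,3):S a3@(3,2):S a4@(3,3):SW a5@(2,2):SW
t=2: a0@(3,2):SW a1@(1,2):S a2@(0,3):S a3@(0,2):S a4@(0,2):SW a5@(3,1):SW
t=3: a0@(0,1):SW a1@(2,2):S a2@(1,3):S a3@(1,2):S a4@(1,1):SW a5@(0,0):SW
t=4: a0@(1,0):SW a1@(3,2):S a2@(2,3):S a3@(2,2):S a4@(2,0):SW a5@(1,3):SW
t=5: a0@(2,3):SW a1@(0,2):S a2@(3,3):S a3@(3,2):S a4@(3,3):SW a5@(2,2):SW
t=6: a0@(3,2):SW a1@(1,2):S a2@(0,3):S a3@(0,2):S a4@(0,2):SW a5@(3,1):SW
t=7: a0@(0,1):SW a1@(2,2):S a2@(1,3):S a3@(1,2):S a4@(1,1):SW a5@(0,0):SW

(2, 2)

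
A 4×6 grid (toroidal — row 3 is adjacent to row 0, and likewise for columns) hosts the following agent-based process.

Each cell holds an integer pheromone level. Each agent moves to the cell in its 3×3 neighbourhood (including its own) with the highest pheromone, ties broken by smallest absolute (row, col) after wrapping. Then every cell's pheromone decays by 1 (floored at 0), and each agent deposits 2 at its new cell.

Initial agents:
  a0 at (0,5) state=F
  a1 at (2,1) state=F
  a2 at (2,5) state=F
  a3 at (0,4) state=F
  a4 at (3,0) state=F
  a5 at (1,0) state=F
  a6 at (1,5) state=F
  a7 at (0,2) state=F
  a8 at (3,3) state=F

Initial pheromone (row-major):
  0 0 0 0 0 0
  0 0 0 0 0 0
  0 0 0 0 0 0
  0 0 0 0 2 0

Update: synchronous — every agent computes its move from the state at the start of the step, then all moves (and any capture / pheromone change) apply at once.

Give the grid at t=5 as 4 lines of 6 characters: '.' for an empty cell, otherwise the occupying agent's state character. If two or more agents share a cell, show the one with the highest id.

F.....
......
......
....F.

t=1: a0@(3,4) a1@(1,0) a2@(3,4) a3@(3,4) a4@(0,0) a5@(0,0) a6@(0,0) a7@(0,1) a8@(3,4) | pheromone: 6 2 0 0 0 0 / 2 0 0 0 0 0 / 0 0 0 0 0 0 / 0 0 0 0 9 0
t=2: a0@(3,4) a1@(0,0) a2@(3,4) a3@(3,4) a4@(0,0) a5@(0,0) a6@(0,0) a7@(0,0) a8@(3,4) | pheromone: 15 1 0 0 0 0 / 1 0 0 0 0 0 / 0 0 0 0 0 0 / 0 0 0 0 16 0
t=3: a0@(3,4) a1@(0,0) a2@(3,4) a3@(3,4) a4@(0,0) a5@(0,0) a6@(0,0) a7@(0,0) a8@(3,4) | pheromone: 24 0 0 0 0 0 / 0 0 0 0 0 0 / 0 0 0 0 0 0 / 0 0 0 0 23 0
t=4: a0@(3,4) a1@(0,0) a2@(3,4) a3@(3,4) a4@(0,0) a5@(0,0) a6@(0,0) a7@(0,0) a8@(3,4) | pheromone: 33 0 0 0 0 0 / 0 0 0 0 0 0 / 0 0 0 0 0 0 / 0 0 0 0 30 0
t=5: a0@(3,4) a1@(0,0) a2@(3,4) a3@(3,4) a4@(0,0) a5@(0,0) a6@(0,0) a7@(0,0) a8@(3,4) | pheromone: 42 0 0 0 0 0 / 0 0 0 0 0 0 / 0 0 0 0 0 0 / 0 0 0 0 37 0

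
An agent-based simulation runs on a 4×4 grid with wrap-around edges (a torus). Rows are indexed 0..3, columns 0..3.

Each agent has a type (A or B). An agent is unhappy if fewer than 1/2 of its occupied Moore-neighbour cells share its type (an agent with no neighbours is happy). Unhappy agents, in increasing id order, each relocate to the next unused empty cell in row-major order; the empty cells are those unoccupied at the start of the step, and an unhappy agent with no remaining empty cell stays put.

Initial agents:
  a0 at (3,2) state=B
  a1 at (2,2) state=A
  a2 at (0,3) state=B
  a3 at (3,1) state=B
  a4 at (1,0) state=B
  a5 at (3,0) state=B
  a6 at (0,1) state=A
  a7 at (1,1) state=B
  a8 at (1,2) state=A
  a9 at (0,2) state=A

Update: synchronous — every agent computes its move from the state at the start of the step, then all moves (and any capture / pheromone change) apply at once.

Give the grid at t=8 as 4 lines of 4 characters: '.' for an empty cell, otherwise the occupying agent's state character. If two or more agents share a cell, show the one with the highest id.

t=1: a0@(0,0):B a1@(1,3):A a2@(0,3):B a3@(2,0):B a4@(1,0):B a5@(3,0):B a6@(2,1):A a7@(2,3):B a8@(1,2):A a9@(3,3):A
t=2: a0@(0,0):B a1@(0,1):A a2@(0,3):B a3@(2,0):B a4@(1,0):B a5@(3,0):B a6@(0,2):A a7@(2,3):B a8@(1,2):A a9@(1,1):A
t=3: (unchanged — steady state)

BAAB
BAA.
B..B
B...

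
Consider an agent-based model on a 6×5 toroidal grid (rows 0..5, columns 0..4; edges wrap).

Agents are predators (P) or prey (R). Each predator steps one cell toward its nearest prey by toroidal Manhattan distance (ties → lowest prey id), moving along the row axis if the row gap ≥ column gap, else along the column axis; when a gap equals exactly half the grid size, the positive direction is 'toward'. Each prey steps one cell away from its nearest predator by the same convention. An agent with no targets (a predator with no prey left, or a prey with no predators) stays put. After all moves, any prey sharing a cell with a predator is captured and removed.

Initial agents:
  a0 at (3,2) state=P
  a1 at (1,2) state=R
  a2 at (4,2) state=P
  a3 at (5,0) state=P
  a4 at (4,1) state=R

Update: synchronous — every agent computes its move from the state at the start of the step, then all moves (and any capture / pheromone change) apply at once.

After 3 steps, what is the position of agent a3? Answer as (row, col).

(5, 1)

t=1: a0@(2,2):P a1@(0,2):R a2@(4,1):P a3@(4,0):P
t=2: a0@(1,2):P a1@(5,2):R a2@(5,1):P a3@(5,0):P
t=3: a0@(0,2):P a1@(5,3):R a2@(5,2):P a3@(5,1):P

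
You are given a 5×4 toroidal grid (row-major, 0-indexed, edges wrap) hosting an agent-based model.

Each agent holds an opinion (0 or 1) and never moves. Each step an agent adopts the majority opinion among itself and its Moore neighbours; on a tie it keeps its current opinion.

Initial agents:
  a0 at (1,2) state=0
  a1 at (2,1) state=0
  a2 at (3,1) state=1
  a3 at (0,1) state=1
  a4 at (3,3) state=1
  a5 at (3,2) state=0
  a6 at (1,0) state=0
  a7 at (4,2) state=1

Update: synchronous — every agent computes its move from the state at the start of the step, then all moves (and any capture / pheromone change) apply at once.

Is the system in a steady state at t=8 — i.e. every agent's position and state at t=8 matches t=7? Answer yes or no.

yes

t=1: a0@(1,2):0 a1@(2,1):0 a2@(3,1):1 a3@(0,1):1 a4@(3,3):1 a5@(3,2):1 a6@(1,0):0 a7@(4,2):1
t=2: (unchanged — steady state)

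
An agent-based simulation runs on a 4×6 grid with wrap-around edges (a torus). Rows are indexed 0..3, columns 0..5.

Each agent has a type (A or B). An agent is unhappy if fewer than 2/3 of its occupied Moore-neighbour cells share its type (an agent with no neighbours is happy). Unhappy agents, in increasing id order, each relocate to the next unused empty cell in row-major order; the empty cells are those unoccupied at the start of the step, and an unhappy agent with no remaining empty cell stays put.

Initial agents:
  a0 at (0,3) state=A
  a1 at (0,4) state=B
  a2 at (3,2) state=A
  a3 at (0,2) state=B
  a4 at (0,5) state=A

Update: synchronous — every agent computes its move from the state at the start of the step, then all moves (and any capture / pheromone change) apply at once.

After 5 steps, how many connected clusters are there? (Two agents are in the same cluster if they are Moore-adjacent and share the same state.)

3

t=1: a0@(0,0):A a1@(0,1):B a2@(1,0):A a3@(1,1):B a4@(1,2):A
t=2: a0@(0,2):A a1@(0,3):B a2@(0,4):A a3@(0,5):B a4@(1,3):A
t=3: a0@(0,0):A a1@(0,1):B a2@(1,0):A a3@(1,1):B a4@(1,3):A
t=4: a0@(0,2):A a1@(0,3):B a2@(0,4):A a3@(0,5):B a4@(1,3):A
t=5: a0@(0,0):A a1@(0,1):B a2@(1,0):A a3@(1,1):B a4@(1,3):A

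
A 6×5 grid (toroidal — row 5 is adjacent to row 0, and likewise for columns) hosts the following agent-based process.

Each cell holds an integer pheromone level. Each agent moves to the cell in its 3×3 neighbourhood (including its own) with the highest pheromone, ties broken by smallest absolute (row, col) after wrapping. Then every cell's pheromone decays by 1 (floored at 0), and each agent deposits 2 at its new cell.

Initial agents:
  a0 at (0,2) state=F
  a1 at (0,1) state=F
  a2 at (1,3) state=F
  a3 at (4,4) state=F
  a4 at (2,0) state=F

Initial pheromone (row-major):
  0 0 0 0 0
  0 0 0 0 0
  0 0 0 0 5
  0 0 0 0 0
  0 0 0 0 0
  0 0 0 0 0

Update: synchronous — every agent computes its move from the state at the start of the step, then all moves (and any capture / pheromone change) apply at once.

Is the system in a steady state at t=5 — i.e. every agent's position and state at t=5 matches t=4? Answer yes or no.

yes

t=1: a0@(0,1) a1@(0,0) a2@(2,4) a3@(3,0) a4@(2,4) | pheromone: 2 2 0 0 0 / 0 0 0 0 0 / 0 0 0 0 8 / 2 0 0 0 0 / 0 0 0 0 0 / 0 0 0 0 0
t=2: a0@(0,0) a1@(0,0) a2@(2,4) a3@(2,4) a4@(2,4) | pheromone: 5 1 0 0 0 / 0 0 0 0 0 / 0 0 0 0 13 / 1 0 0 0 0 / 0 0 0 0 0 / 0 0 0 0 0
t=3: a0@(0,0) a1@(0,0) a2@(2,4) a3@(2,4) a4@(2,4) | pheromone: 8 0 0 0 0 / 0 0 0 0 0 / 0 0 0 0 18 / 0 0 0 0 0 / 0 0 0 0 0 / 0 0 0 0 0
t=4: a0@(0,0) a1@(0,0) a2@(2,4) a3@(2,4) a4@(2,4) | pheromone: 11 0 0 0 0 / 0 0 0 0 0 / 0 0 0 0 23 / 0 0 0 0 0 / 0 0 0 0 0 / 0 0 0 0 0
t=5: a0@(0,0) a1@(0,0) a2@(2,4) a3@(2,4) a4@(2,4) | pheromone: 14 0 0 0 0 / 0 0 0 0 0 / 0 0 0 0 28 / 0 0 0 0 0 / 0 0 0 0 0 / 0 0 0 0 0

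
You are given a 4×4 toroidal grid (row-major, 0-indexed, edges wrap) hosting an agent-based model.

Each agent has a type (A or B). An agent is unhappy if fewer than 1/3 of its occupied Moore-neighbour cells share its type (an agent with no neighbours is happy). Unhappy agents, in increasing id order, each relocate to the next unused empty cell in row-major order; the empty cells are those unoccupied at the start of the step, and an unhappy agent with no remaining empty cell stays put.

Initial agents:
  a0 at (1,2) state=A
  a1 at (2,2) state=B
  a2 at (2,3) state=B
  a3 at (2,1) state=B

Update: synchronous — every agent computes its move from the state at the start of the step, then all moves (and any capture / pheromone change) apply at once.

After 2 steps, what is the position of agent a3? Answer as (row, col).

(2, 1)

t=1: a0@(0,0):A a1@(2,2):B a2@(2,3):B a3@(2,1):B
t=2: (unchanged — steady state)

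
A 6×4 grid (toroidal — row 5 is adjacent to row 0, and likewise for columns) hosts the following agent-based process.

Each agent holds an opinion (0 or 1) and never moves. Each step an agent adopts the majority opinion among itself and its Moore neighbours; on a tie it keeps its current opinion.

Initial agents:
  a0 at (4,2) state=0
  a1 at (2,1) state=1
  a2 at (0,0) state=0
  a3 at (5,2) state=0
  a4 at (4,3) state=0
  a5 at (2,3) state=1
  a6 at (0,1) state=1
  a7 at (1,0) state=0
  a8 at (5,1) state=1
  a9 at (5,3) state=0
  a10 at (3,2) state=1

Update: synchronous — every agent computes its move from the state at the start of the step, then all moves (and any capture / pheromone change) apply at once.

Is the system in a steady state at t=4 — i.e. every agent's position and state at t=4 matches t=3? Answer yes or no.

t=1: a0@(4,2):0 a1@(2,1):1 a2@(0,0):0 a3@(5,2):0 a4@(4,3):0 a5@(2,3):1 a6@(0,1):0 a7@(1,0):1 a8@(5,1):0 a9@(5,3):0 a10@(3,2):1
t=2: (unchanged — steady state)

yes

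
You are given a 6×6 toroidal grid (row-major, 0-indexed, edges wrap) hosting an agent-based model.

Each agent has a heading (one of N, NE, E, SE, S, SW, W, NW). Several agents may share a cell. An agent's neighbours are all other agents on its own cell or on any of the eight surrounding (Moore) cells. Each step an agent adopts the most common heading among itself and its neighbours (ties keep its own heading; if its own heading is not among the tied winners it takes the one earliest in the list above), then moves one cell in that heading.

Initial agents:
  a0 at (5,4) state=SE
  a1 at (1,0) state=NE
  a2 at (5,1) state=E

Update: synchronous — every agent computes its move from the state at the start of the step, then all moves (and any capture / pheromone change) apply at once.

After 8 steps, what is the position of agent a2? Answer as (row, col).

t=1: a0@(0,5):SE a1@(0,1):NE a2@(5,2):E
t=2: a0@(1,0):SE a1@(5,2):NE a2@(5,3):E
t=3: a0@(2,1):SE a1@(4,3):NE a2@(5,4):E
t=4: a0@(3,2):SE a1@(3,4):NE a2@(5,5):E
t=5: a0@(4,3):SE a1@(2,5):NE a2@(5,0):E
t=6: a0@(5,4):SE a1@(1,0):NE a2@(5,1):E
t=7: a0@(0,5):SE a1@(0,1):NE a2@(5,2):E
t=8: a0@(1,0):SE a1@(5,2):NE a2@(5,3):E

(5, 3)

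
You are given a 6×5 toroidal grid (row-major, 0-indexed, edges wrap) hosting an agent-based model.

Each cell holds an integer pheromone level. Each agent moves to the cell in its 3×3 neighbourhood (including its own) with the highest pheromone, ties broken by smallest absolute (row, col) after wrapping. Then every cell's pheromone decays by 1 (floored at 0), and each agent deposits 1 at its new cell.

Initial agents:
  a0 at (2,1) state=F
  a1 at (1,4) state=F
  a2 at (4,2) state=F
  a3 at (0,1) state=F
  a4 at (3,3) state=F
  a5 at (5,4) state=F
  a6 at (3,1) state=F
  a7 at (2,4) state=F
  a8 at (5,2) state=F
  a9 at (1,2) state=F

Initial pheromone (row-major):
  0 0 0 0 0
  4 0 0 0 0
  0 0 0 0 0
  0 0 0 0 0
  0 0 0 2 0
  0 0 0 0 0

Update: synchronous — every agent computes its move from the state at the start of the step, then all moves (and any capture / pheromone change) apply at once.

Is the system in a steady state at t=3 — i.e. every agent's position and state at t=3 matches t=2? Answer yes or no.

yes

t=1: a0@(1,0) a1@(1,0) a2@(4,3) a3@(1,0) a4@(4,3) a5@(4,3) a6@(2,0) a7@(1,0) a8@(4,3) a9@(0,1) | pheromone: 0 1 0 0 0 / 7 0 0 0 0 / 1 0 0 0 0 / 0 0 0 0 0 / 0 0 0 5 0 / 0 0 0 0 0
t=2: a0@(1,0) a1@(1,0) a2@(4,3) a3@(1,0) a4@(4,3) a5@(4,3) a6@(1,0) a7@(1,0) a8@(4,3) a9@(1,0) | pheromone: 0 0 0 0 0 / 12 0 0 0 0 / 0 0 0 0 0 / 0 0 0 0 0 / 0 0 0 8 0 / 0 0 0 0 0
t=3: a0@(1,0) a1@(1,0) a2@(4,3) a3@(1,0) a4@(4,3) a5@(4,3) a6@(1,0) a7@(1,0) a8@(4,3) a9@(1,0) | pheromone: 0 0 0 0 0 / 17 0 0 0 0 / 0 0 0 0 0 / 0 0 0 0 0 / 0 0 0 11 0 / 0 0 0 0 0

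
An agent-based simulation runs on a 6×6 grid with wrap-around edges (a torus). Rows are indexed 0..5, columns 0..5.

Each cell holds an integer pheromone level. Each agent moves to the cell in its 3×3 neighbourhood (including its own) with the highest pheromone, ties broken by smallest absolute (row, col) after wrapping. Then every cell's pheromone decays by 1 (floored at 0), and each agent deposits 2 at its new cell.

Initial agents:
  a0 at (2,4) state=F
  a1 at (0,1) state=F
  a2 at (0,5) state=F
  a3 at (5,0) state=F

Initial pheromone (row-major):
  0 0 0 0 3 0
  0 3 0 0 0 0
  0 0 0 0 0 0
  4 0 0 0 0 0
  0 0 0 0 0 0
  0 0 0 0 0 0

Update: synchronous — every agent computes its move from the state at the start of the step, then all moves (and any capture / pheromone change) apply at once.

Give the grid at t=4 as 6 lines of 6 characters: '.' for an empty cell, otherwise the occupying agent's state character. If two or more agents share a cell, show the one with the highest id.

t=1: a0@(1,3) a1@(1,1) a2@(0,4) a3@(0,0) | pheromone: 2 0 0 0 4 0 / 0 4 0 2 0 0 / 0 0 0 0 0 0 / 3 0 0 0 0 0 / 0 0 0 0 0 0 / 0 0 0 0 0 0
t=2: a0@(0,4) a1@(1,1) a2@(0,4) a3@(1,1) | pheromone: 1 0 0 0 7 0 / 0 7 0 1 0 0 / 0 0 0 0 0 0 / 2 0 0 0 0 0 / 0 0 0 0 0 0 / 0 0 0 0 0 0
t=3: a0@(0,4) a1@(1,1) a2@(0,4) a3@(1,1) | pheromone: 0 0 0 0 10 0 / 0 10 0 0 0 0 / 0 0 0 0 0 0 / 1 0 0 0 0 0 / 0 0 0 0 0 0 / 0 0 0 0 0 0
t=4: a0@(0,4) a1@(1,1) a2@(0,4) a3@(1,1) | pheromone: 0 0 0 0 13 0 / 0 13 0 0 0 0 / 0 0 0 0 0 0 / 0 0 0 0 0 0 / 0 0 0 0 0 0 / 0 0 0 0 0 0

....F.
.F....
......
......
......
......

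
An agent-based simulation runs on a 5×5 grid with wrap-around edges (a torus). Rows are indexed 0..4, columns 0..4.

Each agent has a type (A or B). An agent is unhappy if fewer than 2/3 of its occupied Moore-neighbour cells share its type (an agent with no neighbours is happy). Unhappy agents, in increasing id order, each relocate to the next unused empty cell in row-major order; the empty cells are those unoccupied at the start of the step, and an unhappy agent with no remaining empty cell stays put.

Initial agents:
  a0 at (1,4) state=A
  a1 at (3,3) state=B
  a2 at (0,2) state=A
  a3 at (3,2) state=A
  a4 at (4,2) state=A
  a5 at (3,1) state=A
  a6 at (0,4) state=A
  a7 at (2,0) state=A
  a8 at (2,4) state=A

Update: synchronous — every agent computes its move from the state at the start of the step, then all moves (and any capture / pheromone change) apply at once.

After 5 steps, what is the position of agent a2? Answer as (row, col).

t=1: a0@(1,4):A a1@(0,0):B a2@(0,2):A a3@(3,2):A a4@(4,2):A a5@(3,1):A a6@(0,4):A a7@(2,0):A a8@(2,4):A
t=2: a0@(1,4):A a1@(0,1):B a2@(0,2):A a3@(3,2):A a4@(4,2):A a5@(3,1):A a6@(0,3):A a7@(2,0):A a8@(2,4):A
t=3: a0@(1,4):A a1@(0,0):B a2@(0,2):A a3@(3,2):A a4@(4,2):A a5@(3,1):A a6@(0,3):A a7@(2,0):A a8@(2,4):A
t=4: a0@(1,4):A a1@(0,1):B a2@(0,2):A a3@(3,2):A a4@(4,2):A a5@(3,1):A a6@(0,3):A a7@(2,0):A a8@(2,4):A
t=5: a0@(1,4):A a1@(0,0):B a2@(0,2):A a3@(3,2):A a4@(4,2):A a5@(3,1):A a6@(0,3):A a7@(2,0):A a8@(2,4):A

(0, 2)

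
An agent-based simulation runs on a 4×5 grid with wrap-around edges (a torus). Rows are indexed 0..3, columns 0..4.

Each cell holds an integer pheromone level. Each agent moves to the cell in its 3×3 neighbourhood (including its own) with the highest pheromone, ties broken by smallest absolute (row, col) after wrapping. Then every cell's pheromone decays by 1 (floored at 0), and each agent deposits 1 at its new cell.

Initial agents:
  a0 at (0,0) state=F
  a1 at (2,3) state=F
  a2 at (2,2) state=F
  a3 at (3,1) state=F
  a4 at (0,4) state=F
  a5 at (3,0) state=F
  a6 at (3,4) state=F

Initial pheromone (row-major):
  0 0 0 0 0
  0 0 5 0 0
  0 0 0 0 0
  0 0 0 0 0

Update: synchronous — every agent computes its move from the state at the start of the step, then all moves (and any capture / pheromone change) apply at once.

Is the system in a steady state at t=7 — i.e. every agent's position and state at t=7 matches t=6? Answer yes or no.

yes

t=1: a0@(0,0) a1@(1,2) a2@(1,2) a3@(0,0) a4@(0,0) a5@(0,0) a6@(0,0) | pheromone: 5 0 0 0 0 / 0 0 6 0 0 / 0 0 0 0 0 / 0 0 0 0 0
t=2: a0@(0,0) a1@(1,2) a2@(1,2) a3@(0,0) a4@(0,0) a5@(0,0) a6@(0,0) | pheromone: 9 0 0 0 0 / 0 0 7 0 0 / 0 0 0 0 0 / 0 0 0 0 0
t=3: a0@(0,0) a1@(1,2) a2@(1,2) a3@(0,0) a4@(0,0) a5@(0,0) a6@(0,0) | pheromone: 13 0 0 0 0 / 0 0 8 0 0 / 0 0 0 0 0 / 0 0 0 0 0
t=4: a0@(0,0) a1@(1,2) a2@(1,2) a3@(0,0) a4@(0,0) a5@(0,0) a6@(0,0) | pheromone: 17 0 0 0 0 / 0 0 9 0 0 / 0 0 0 0 0 / 0 0 0 0 0
t=5: a0@(0,0) a1@(1,2) a2@(1,2) a3@(0,0) a4@(0,0) a5@(0,0) a6@(0,0) | pheromone: 21 0 0 0 0 / 0 0 10 0 0 / 0 0 0 0 0 / 0 0 0 0 0
t=6: a0@(0,0) a1@(1,2) a2@(1,2) a3@(0,0) a4@(0,0) a5@(0,0) a6@(0,0) | pheromone: 25 0 0 0 0 / 0 0 11 0 0 / 0 0 0 0 0 / 0 0 0 0 0
t=7: a0@(0,0) a1@(1,2) a2@(1,2) a3@(0,0) a4@(0,0) a5@(0,0) a6@(0,0) | pheromone: 29 0 0 0 0 / 0 0 12 0 0 / 0 0 0 0 0 / 0 0 0 0 0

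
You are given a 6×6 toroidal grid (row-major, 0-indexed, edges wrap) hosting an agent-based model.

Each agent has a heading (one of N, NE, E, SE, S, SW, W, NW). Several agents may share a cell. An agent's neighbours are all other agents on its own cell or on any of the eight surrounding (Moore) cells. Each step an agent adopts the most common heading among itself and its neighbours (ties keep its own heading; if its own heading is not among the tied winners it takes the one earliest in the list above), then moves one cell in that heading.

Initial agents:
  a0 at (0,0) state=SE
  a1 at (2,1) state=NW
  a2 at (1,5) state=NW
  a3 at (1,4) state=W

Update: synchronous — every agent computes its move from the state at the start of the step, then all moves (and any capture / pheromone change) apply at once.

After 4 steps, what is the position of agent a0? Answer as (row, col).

(4, 4)

t=1: a0@(1,1):SE a1@(1,0):NW a2@(0,4):NW a3@(1,3):W
t=2: a0@(2,2):SE a1@(0,5):NW a2@(5,3):NW a3@(1,2):W
t=3: a0@(3,3):SE a1@(5,4):NW a2@(4,2):NW a3@(1,1):W
t=4: a0@(4,4):SE a1@(4,3):NW a2@(3,1):NW a3@(1,0):W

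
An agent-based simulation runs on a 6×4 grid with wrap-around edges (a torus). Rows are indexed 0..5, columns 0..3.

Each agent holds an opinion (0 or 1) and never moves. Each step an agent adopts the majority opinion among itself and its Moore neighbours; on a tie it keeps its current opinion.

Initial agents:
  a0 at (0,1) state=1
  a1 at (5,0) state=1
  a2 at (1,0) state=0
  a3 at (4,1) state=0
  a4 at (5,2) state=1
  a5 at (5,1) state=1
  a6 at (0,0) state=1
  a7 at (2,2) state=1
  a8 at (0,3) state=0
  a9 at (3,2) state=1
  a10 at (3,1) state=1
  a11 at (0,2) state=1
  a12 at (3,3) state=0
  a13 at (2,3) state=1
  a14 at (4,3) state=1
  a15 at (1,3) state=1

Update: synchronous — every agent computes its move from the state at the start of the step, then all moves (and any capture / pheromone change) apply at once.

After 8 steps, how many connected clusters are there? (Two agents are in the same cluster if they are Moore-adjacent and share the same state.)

1

t=1: a0@(0,1):1 a1@(5,0):1 a2@(1,0):1 a3@(4,1):1 a4@(5,2):1 a5@(5,1):1 a6@(0,0):1 a7@(2,2):1 a8@(0,3):1 a9@(3,2):1 a10@(3,1):1 a11@(0,2):1 a12@(3,3):1 a13@(2,3):1 a14@(4,3):1 a15@(1,3):1
t=2: (unchanged — steady state)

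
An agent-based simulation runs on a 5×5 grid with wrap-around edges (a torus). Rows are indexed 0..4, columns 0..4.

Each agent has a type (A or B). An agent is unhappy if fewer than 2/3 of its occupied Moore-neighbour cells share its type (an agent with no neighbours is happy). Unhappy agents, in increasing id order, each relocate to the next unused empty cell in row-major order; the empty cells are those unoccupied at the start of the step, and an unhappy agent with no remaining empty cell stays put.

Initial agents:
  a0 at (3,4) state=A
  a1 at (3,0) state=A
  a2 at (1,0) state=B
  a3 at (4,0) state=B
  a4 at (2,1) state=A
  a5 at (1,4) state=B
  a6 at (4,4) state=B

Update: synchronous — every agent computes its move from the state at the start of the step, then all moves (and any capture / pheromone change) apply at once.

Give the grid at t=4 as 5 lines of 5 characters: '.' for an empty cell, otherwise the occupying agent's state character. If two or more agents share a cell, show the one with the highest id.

t=1: a0@(0,0):A a1@(0,1):A a2@(0,2):B a3@(0,3):B a4@(0,4):A a5@(1,4):B a6@(1,1):B
t=2: a0@(1,0):A a1@(1,2):A a2@(0,2):B a3@(0,3):B a4@(1,3):A a5@(2,0):B a6@(2,1):B
t=3: a0@(0,0):A a1@(0,1):A a2@(0,4):B a3@(1,1):B a4@(1,4):A a5@(2,2):B a6@(2,3):B
t=4: a0@(0,2):A a1@(0,3):A a2@(1,0):B a3@(1,2):B a4@(1,3):A a5@(2,2):B a6@(2,0):B

..AA.
B.BA.
B.B..
.....
.....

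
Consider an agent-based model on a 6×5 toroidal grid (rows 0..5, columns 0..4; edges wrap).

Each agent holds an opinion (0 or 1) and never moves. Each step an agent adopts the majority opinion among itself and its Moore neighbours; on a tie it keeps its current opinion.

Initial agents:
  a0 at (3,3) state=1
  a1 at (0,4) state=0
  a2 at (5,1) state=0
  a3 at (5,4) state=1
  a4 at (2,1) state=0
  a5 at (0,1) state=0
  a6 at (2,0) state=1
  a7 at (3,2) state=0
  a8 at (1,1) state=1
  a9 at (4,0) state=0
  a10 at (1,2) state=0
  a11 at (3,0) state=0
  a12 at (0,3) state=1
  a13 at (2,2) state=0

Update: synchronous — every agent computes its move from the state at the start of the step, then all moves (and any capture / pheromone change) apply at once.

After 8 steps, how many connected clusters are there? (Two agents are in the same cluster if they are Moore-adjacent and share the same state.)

2

t=1: a0@(3,3):0 a1@(0,4):1 a2@(5,1):0 a3@(5,4):1 a4@(2,1):0 a5@(0,1):0 a6@(2,0):1 a7@(3,2):0 a8@(1,1):0 a9@(4,0):0 a10@(1,2):0 a11@(3,0):0 a12@(0,3):1 a13@(2,2):0
t=2: a0@(3,3):0 a1@(0,4):1 a2@(5,1):0 a3@(5,4):1 a4@(2,1):0 a5@(0,1):0 a6@(2,0):0 a7@(3,2):0 a8@(1,1):0 a9@(4,0):0 a10@(1,2):0 a11@(3,0):0 a12@(0,3):1 a13@(2,2):0
t=3: (unchanged — steady state)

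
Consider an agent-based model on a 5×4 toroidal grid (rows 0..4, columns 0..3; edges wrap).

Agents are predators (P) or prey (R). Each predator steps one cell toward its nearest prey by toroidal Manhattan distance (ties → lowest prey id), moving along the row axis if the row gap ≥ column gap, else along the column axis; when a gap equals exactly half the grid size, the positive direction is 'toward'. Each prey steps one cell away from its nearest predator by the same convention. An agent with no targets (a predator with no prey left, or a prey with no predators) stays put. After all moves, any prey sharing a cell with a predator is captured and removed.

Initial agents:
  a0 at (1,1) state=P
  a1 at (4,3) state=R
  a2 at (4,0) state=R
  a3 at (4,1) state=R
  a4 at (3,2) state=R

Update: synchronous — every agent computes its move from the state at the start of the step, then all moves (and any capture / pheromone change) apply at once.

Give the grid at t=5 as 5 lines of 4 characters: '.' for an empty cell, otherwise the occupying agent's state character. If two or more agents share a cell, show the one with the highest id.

t=1: a0@(0,1):P a1@(3,3):R a2@(3,0):R a3@(3,1):R a4@(4,2):R
t=2: a0@(4,1):P a1@(2,3):R a2@(2,0):R a3@(2,1):R a4@(3,2):R
t=3: a0@(3,1):P a1@(1,3):R a2@(1,0):R a3@(1,1):R a4@(2,2):R
t=4: a0@(2,1):P a1@(0,3):R a2@(0,0):R a3@(0,1):R a4@(1,2):R
t=5: a0@(1,1):P a1@(4,3):R a2@(4,0):R a3@(4,1):R a4@(0,2):R

..R.
.P..
....
....
RR.R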